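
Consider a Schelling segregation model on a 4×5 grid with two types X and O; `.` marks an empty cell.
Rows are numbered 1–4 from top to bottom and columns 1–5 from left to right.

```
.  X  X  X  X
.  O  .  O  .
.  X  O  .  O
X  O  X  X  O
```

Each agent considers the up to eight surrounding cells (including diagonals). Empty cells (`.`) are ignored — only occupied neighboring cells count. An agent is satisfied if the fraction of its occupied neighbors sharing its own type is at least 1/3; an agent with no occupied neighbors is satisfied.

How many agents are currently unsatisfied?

3

(1,2)X 1/2 ok
(1,3)X 2/4 ok
(1,4)X 2/3 ok
(1,5)X 1/2 ok
(2,2)O 1/4 unhappy
(2,4)O 2/5 ok
(3,2)X 2/5 ok
(3,3)O 3/6 ok
(3,5)O 2/3 ok
(4,1)X 1/2 ok
(4,2)O 1/4 unhappy
(4,3)X 2/4 ok
(4,4)X 1/4 unhappy
(4,5)O 1/2 ok
Unsatisfied: (2,2), (4,2), (4,4) — 3 in total.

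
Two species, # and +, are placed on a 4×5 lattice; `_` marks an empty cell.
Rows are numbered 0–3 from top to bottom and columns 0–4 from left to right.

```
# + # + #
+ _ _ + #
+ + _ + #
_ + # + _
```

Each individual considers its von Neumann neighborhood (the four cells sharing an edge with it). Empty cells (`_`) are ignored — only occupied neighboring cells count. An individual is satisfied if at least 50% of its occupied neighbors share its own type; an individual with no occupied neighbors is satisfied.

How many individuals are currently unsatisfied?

Row 0: (0,0)# 0/2 ✗ · (0,1)+ 0/2 ✗ · (0,2)# 0/2 ✗ · (0,3)+ 1/3 ✗ · (0,4)# 1/2 ✓
Row 1: (1,0)+ 1/2 ✓ · (1,3)+ 2/3 ✓ · (1,4)# 2/3 ✓
Row 2: (2,0)+ 2/2 ✓ · (2,1)+ 2/2 ✓ · (2,3)+ 2/3 ✓ · (2,4)# 1/2 ✓
Row 3: (3,1)+ 1/2 ✓ · (3,2)# 0/2 ✗ · (3,3)+ 1/2 ✓
Unsatisfied: (0,0), (0,1), (0,2), (0,3), (3,2) — 5 in total.

5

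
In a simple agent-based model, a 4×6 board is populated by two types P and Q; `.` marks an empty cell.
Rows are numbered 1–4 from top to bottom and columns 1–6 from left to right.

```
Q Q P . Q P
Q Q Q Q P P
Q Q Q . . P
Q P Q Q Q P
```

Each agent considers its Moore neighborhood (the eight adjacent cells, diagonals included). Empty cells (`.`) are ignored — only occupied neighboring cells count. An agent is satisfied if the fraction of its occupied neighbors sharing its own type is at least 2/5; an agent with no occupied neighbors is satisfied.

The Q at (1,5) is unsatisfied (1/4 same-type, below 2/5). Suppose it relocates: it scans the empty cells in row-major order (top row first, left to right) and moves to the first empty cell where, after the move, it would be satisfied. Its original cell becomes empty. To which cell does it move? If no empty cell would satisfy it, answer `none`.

Vacating (1,5). Empty cells in order:
  (1,4): 2/4 same-type → satisfied — stop here.

(1,4)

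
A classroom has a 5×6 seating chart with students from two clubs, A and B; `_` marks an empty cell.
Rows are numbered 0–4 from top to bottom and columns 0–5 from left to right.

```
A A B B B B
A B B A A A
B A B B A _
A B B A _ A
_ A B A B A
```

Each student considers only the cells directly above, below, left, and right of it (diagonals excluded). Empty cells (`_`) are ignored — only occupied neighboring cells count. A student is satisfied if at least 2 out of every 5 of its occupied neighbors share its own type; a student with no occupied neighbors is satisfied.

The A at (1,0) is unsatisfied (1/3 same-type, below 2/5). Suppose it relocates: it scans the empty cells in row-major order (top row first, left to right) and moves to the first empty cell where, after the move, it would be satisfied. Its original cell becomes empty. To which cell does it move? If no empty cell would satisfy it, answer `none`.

(2,5)

Vacating (1,0). Empty cells in order:
  (2,5): 3/3 same-type → satisfied — stop here.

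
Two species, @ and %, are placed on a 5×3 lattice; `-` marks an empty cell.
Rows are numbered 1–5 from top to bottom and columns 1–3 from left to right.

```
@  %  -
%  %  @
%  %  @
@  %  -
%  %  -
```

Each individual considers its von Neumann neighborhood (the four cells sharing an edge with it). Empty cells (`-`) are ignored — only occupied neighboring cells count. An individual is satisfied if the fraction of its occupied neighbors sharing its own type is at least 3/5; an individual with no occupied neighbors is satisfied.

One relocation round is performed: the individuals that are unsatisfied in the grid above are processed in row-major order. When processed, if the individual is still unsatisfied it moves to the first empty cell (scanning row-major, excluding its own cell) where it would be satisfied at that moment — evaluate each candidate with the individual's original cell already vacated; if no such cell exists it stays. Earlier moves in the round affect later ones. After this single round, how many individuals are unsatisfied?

2

Initially unsatisfied (in order): (1,1), (1,2), (2,3), (3,3), (4,1), (5,1).
  (1,1): no empty cell satisfies it; stays.
  (1,2) → (5,3).
  (2,3) → (1,3).
  (3,3) → (1,2).
  (4,1): no empty cell satisfies it; stays.
  (5,1) → (3,3).
Resulting grid:
@ @ @
% % -
% % %
@ % -
- % %
Unsatisfied now: (1,1), (4,1).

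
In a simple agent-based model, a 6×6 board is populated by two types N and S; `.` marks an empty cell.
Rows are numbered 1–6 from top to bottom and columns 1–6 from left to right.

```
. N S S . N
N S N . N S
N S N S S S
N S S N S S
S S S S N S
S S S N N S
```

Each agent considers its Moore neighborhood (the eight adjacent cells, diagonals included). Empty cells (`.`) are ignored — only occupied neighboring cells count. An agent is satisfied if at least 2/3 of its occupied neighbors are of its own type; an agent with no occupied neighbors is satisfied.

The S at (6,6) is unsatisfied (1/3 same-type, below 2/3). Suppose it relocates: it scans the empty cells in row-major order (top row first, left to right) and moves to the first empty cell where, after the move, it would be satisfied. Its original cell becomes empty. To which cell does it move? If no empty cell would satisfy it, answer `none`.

Vacating (6,6). Empty cells in order:
  (1,1): 1/3 same-type → still unsatisfied.
  (1,5): 2/4 same-type → still unsatisfied.
  (2,4): 4/7 same-type → still unsatisfied.

none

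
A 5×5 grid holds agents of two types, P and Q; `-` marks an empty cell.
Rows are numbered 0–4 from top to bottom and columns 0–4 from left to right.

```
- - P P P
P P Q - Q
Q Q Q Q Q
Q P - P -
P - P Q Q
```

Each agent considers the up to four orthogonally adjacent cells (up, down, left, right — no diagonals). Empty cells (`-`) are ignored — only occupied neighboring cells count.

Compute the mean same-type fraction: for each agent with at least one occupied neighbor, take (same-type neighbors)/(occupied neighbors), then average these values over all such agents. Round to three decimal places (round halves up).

Row 0: (0,2)P 1/2 · (0,3)P 2/2 · (0,4)P 1/2
Row 1: (1,0)P 1/2 · (1,1)P 1/3 · (1,2)Q 1/3 · (1,4)Q 1/2
Row 2: (2,0)Q 2/3 · (2,1)Q 2/4 · (2,2)Q 3/3 · (2,3)Q 2/3 · (2,4)Q 2/2
Row 3: (3,0)Q 1/3 · (3,1)P 0/2 · (3,3)P 0/2
Row 4: (4,0)P 0/1 · (4,2)P 0/1 · (4,3)Q 1/3 · (4,4)Q 1/1
Sum over 19 agents: 1/2 + 2/2 + 1/2 + 1/2 + 1/3 + 1/3 + 1/2 + 2/3 + 2/4 + 3/3 + 2/3 + 2/2 + 1/3 + 0/2 + 0/2 + 0/1 + 0/1 + 1/3 + 1/1 = 55/6; mean = 55/6 ÷ 19 = 55/114 = 0.482456… → 0.482.

0.482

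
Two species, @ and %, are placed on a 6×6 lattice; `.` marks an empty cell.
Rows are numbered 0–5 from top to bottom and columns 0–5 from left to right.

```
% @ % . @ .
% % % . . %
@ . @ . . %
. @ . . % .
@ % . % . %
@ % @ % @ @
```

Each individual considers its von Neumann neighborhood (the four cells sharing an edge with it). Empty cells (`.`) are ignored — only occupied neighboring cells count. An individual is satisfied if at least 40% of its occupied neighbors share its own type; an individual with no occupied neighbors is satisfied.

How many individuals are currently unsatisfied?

(0,0)% 1/2 satisfied
(0,1)@ 0/3 not
(0,2)% 1/2 satisfied
(0,4)@ 0/0 satisfied
(1,0)% 2/3 satisfied
(1,1)% 2/3 satisfied
(1,2)% 2/3 satisfied
(1,5)% 1/1 satisfied
(2,0)@ 0/1 not
(2,2)@ 0/1 not
(2,5)% 1/1 satisfied
(3,1)@ 0/1 not
(3,4)% 0/0 satisfied
(4,0)@ 1/2 satisfied
(4,1)% 1/3 not
(4,3)% 1/1 satisfied
(4,5)% 0/1 not
(5,0)@ 1/2 satisfied
(5,1)% 1/3 not
(5,2)@ 0/2 not
(5,3)% 1/3 not
(5,4)@ 1/2 satisfied
(5,5)@ 1/2 satisfied
Unsatisfied: (0,1), (2,0), (2,2), (3,1), (4,1), (4,5), (5,1), (5,2), (5,3) — 9 in total.

9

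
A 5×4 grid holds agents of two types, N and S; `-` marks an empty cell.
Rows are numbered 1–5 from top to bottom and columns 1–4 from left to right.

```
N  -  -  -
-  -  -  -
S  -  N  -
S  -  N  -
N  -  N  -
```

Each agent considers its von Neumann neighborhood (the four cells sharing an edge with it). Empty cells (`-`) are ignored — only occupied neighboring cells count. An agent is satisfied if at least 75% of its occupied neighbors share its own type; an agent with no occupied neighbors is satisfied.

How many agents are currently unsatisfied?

(1,1)N 0/0 ok
(3,1)S 1/1 ok
(3,3)N 1/1 ok
(4,1)S 1/2 unhappy
(4,3)N 2/2 ok
(5,1)N 0/1 unhappy
(5,3)N 1/1 ok
Unsatisfied: (4,1), (5,1) — 2 in total.

2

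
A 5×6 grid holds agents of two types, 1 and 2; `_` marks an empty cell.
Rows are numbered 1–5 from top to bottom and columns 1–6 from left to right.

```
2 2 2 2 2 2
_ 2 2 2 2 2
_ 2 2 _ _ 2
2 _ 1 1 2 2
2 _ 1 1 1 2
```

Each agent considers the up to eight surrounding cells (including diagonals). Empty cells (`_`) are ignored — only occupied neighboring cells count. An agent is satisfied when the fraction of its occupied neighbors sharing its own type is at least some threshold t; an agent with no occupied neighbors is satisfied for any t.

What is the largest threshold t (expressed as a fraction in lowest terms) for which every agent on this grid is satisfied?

2/5

Row 1: (1,1)2 2/2 · (1,2)2 4/4 · (1,3)2 5/5 · (1,4)2 5/5 · (1,5)2 5/5 · (1,6)2 3/3
Row 2: (2,2)2 6/6 · (2,3)2 7/7 · (2,4)2 6/6 · (2,5)2 6/6 · (2,6)2 4/4
Row 3: (3,2)2 4/5 · (3,3)2 4/6 · (3,6)2 4/4
Row 4: (4,1)2 2/2 · (4,3)1 3/5 · (4,4)1 4/6 · (4,5)2 3/6 · (4,6)2 3/4
Row 5: (5,1)2 1/1 · (5,3)1 3/3 · (5,4)1 4/5 · (5,5)1 2/5 · (5,6)2 2/3
The smallest same-type fraction is 2/5 at (5,5), which reduces to 2/5. Any threshold above that leaves this agent unsatisfied.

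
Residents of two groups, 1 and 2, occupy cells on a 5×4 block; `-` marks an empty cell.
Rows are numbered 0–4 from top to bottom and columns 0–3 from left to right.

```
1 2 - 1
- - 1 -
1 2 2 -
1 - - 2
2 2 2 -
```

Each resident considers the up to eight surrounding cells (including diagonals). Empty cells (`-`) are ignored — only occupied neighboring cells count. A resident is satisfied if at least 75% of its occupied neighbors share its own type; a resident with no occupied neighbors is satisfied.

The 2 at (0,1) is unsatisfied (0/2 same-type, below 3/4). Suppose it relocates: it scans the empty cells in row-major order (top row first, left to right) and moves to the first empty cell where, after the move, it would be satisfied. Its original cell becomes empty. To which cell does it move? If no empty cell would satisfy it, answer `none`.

(3,2)

Vacating (0,1). Empty cells in order:
  (0,2): 0/2 same-type → still unsatisfied.
  (1,0): 1/3 same-type → still unsatisfied.
  (1,1): 2/5 same-type → still unsatisfied.
  (1,3): 1/3 same-type → still unsatisfied.
  (2,3): 2/3 same-type → still unsatisfied.
  (3,1): 5/7 same-type → still unsatisfied.
  (3,2): 5/5 same-type → satisfied — stop here.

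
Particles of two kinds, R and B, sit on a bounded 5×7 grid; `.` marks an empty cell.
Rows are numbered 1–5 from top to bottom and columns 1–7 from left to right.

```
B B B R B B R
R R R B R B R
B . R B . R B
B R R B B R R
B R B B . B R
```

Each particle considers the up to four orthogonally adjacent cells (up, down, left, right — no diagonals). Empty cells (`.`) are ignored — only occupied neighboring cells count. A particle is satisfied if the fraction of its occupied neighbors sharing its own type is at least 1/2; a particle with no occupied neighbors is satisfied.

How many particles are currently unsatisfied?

Row 1: (1,1)B 1/2 ✓ · (1,2)B 2/3 ✓ · (1,3)B 1/3 ✗ · (1,4)R 0/3 ✗ · (1,5)B 1/3 ✗ · (1,6)B 2/3 ✓ · (1,7)R 1/2 ✓
Row 2: (2,1)R 1/3 ✗ · (2,2)R 2/3 ✓ · (2,3)R 2/4 ✓ · (2,4)B 1/4 ✗ · (2,5)R 0/3 ✗ · (2,6)B 1/4 ✗ · (2,7)R 1/3 ✗
Row 3: (3,1)B 1/2 ✓ · (3,3)R 2/3 ✓ · (3,4)B 2/3 ✓ · (3,6)R 1/3 ✗ · (3,7)B 0/3 ✗
Row 4: (4,1)B 2/3 ✓ · (4,2)R 2/3 ✓ · (4,3)R 2/4 ✓ · (4,4)B 3/4 ✓ · (4,5)B 1/2 ✓ · (4,6)R 2/4 ✓ · (4,7)R 2/3 ✓
Row 5: (5,1)B 1/2 ✓ · (5,2)R 1/3 ✗ · (5,3)B 1/3 ✗ · (5,4)B 2/2 ✓ · (5,6)B 0/2 ✗ · (5,7)R 1/2 ✓
Unsatisfied: (1,3), (1,4), (1,5), (2,1), (2,4), (2,5), (2,6), (2,7), (3,6), (3,7), (5,2), (5,3), (5,6) — 13 in total.

13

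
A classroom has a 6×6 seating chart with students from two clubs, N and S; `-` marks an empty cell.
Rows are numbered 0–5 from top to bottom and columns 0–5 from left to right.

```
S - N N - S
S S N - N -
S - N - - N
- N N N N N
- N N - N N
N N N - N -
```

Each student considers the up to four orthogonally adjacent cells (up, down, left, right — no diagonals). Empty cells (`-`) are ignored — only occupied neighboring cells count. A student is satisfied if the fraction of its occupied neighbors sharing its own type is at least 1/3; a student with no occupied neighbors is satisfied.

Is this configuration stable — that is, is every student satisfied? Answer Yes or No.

Yes

(0,0)S 1/1 satisfied
(0,2)N 2/2 satisfied
(0,3)N 1/1 satisfied
(0,5)S 0/0 satisfied
(1,0)S 3/3 satisfied
(1,1)S 1/2 satisfied
(1,2)N 2/3 satisfied
(1,4)N 0/0 satisfied
(2,0)S 1/1 satisfied
(2,2)N 2/2 satisfied
(2,5)N 1/1 satisfied
(3,1)N 2/2 satisfied
(3,2)N 4/4 satisfied
(3,3)N 2/2 satisfied
(3,4)N 3/3 satisfied
(3,5)N 3/3 satisfied
(4,1)N 3/3 satisfied
(4,2)N 3/3 satisfied
(4,4)N 3/3 satisfied
(4,5)N 2/2 satisfied
(5,0)N 1/1 satisfied
(5,1)N 3/3 satisfied
(5,2)N 2/2 satisfied
(5,4)N 1/1 satisfied
All meet the threshold, so the configuration is stable.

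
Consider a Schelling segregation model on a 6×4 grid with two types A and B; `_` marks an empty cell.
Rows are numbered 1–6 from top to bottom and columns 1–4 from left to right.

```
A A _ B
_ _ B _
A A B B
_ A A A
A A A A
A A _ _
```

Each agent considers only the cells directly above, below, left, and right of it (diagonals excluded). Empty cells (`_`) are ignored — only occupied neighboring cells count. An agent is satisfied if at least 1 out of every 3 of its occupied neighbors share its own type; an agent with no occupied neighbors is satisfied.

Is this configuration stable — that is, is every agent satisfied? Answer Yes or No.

(1,1)A 1/1 ✓
(1,2)A 1/1 ✓
(1,4)B 0/0 ✓
(2,3)B 1/1 ✓
(3,1)A 1/1 ✓
(3,2)A 2/3 ✓
(3,3)B 2/4 ✓
(3,4)B 1/2 ✓
(4,2)A 3/3 ✓
(4,3)A 3/4 ✓
(4,4)A 2/3 ✓
(5,1)A 2/2 ✓
(5,2)A 4/4 ✓
(5,3)A 3/3 ✓
(5,4)A 2/2 ✓
(6,1)A 2/2 ✓
(6,2)A 2/2 ✓
All meet the threshold, so the configuration is stable.

Yes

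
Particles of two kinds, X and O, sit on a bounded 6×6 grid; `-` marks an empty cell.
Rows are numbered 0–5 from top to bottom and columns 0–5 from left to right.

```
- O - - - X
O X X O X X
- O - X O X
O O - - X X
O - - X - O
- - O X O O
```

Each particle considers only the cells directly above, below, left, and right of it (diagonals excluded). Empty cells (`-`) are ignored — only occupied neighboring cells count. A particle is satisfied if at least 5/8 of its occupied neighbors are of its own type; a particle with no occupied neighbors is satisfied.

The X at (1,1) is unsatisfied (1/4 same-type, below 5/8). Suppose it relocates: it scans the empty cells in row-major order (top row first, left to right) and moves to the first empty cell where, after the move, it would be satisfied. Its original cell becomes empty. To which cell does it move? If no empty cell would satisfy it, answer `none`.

Vacating (1,1). Empty cells in order:
  (0,0): 0/2 same-type → still unsatisfied.
  (0,2): 1/2 same-type → still unsatisfied.
  (0,3): 0/1 same-type → still unsatisfied.
  (0,4): 2/2 same-type → satisfied — stop here.

(0,4)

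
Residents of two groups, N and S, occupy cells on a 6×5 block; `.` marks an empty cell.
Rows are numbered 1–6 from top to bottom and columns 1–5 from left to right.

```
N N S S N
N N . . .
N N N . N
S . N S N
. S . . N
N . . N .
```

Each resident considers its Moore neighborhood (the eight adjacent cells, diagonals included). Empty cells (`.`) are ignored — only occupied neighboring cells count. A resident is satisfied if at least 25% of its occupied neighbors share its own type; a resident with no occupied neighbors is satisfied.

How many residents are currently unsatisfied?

Row 1: (1,1)N 3/3 ok · (1,2)N 3/4 ok · (1,3)S 1/3 ok · (1,4)S 1/2 ok · (1,5)N 0/1 unhappy
Row 2: (2,1)N 5/5 ok · (2,2)N 6/7 ok
Row 3: (3,1)N 3/4 ok · (3,2)N 5/6 ok · (3,3)N 3/4 ok · (3,5)N 1/2 ok
Row 4: (4,1)S 1/3 ok · (4,3)N 2/4 ok · (4,4)S 0/5 unhappy · (4,5)N 2/3 ok
Row 5: (5,2)S 1/3 ok · (5,5)N 2/3 ok
Row 6: (6,1)N 0/1 unhappy · (6,4)N 1/1 ok
Unsatisfied: (1,5), (4,4), (6,1) — 3 in total.

3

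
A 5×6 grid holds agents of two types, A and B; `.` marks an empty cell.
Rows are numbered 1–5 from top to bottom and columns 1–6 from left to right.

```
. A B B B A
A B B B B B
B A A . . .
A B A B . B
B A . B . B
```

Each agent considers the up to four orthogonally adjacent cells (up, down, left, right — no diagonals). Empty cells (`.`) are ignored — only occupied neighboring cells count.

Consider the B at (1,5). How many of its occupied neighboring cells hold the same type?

Occupied neighbors of (1,5): (2,5)=B, (1,4)=B, (1,6)=A.
Same type (B): 2 of 3.

2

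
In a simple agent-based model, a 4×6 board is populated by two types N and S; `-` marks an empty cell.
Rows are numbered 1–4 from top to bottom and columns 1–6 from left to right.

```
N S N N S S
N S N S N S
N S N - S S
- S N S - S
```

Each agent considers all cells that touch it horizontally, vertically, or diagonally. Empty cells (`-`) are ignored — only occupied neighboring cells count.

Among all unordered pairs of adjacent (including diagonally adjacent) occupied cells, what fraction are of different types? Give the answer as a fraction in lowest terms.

Scan each occupied cell's neighbors to the right and below (and the two forward diagonals) so each pair is counted once.
From row 1: 11 unlike of 21 pairs (running 11/21).
From row 2: 12 unlike of 18 pairs (running 23/39).
From row 3: 6 unlike of 12 pairs (running 29/51).
From row 4: 2 unlike of 2 pairs (running 31/53).
Total adjacent occupied pairs: 53; unlike-type pairs: 31.
31/53 is already in lowest terms.

31/53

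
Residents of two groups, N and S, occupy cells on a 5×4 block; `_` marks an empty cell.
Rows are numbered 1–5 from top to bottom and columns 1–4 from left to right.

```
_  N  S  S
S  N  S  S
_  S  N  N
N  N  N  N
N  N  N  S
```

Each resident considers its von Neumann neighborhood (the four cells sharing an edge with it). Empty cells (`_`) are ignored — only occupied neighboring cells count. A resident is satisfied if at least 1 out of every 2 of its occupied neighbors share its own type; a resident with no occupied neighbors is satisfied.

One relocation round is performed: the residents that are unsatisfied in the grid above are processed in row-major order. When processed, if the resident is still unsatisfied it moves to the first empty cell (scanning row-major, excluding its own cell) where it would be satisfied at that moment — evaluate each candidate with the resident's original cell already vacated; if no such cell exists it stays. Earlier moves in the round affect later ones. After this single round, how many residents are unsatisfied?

Initially unsatisfied (in order): (2,1), (2,2), (3,2), (5,4).
  (2,1) → (3,1).
  (2,2) → (1,1).
  (3,2) → (2,1).
  (5,4) → (2,2).
Resulting grid:
N N S S
S S S S
S _ N N
N N N N
N N N _
Unsatisfied now: (1,2).

1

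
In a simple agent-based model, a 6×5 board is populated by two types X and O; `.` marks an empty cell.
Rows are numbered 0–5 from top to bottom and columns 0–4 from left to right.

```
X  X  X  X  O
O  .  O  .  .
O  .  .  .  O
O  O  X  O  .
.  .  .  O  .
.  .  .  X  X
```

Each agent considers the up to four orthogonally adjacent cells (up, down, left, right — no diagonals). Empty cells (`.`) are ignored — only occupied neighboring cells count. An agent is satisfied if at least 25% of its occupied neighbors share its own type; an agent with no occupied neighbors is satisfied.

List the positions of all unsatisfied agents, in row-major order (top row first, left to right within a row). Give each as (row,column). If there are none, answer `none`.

(0,0)X 1/2 satisfied
(0,1)X 2/2 satisfied
(0,2)X 2/3 satisfied
(0,3)X 1/2 satisfied
(0,4)O 0/1 not
(1,0)O 1/2 satisfied
(1,2)O 0/1 not
(2,0)O 2/2 satisfied
(2,4)O 0/0 satisfied
(3,0)O 2/2 satisfied
(3,1)O 1/2 satisfied
(3,2)X 0/2 not
(3,3)O 1/2 satisfied
(4,3)O 1/2 satisfied
(5,3)X 1/2 satisfied
(5,4)X 1/1 satisfied

(0,4), (1,2), (3,2)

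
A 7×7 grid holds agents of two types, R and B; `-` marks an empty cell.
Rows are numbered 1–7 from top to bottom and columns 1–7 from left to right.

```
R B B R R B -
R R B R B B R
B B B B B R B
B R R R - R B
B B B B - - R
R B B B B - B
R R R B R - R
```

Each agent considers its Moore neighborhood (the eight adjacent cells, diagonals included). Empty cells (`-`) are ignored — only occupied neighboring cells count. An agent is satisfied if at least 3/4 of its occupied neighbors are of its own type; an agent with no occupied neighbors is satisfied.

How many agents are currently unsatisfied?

(1,1)R 2/3 ✗
(1,2)B 2/5 ✗
(1,3)B 2/5 ✗
(1,4)R 2/5 ✗
(1,5)R 2/5 ✗
(1,6)B 2/4 ✗
(2,1)R 2/5 ✗
(2,2)R 2/8 ✗
(2,3)B 5/8 ✗
(2,4)R 2/8 ✗
(2,5)B 4/8 ✗
(2,6)B 4/7 ✗
(2,7)R 1/4 ✗
(3,1)B 2/5 ✗
(3,2)B 4/8 ✗
(3,3)B 3/8 ✗
(3,4)B 4/7 ✗
(3,5)B 3/7 ✗
(3,6)R 2/7 ✗
(3,7)B 2/5 ✗
(4,1)B 4/5 ✓
(4,2)R 1/8 ✗
(4,3)R 2/8 ✗
(4,4)R 1/6 ✗
(4,6)R 2/5 ✗
(4,7)B 1/4 ✗
(5,1)B 3/5 ✗
(5,2)B 5/8 ✗
(5,3)B 5/8 ✗
(5,4)B 4/6 ✗
(5,7)R 1/3 ✗
(6,1)R 2/5 ✗
(6,2)B 4/8 ✗
(6,3)B 6/8 ✓
(6,4)B 5/7 ✗
(6,5)B 3/4 ✓
(6,7)B 0/2 ✗
(7,1)R 2/3 ✗
(7,2)R 3/5 ✗
(7,3)R 1/5 ✗
(7,4)B 3/5 ✗
(7,5)R 0/3 ✗
(7,7)R 0/1 ✗
Unsatisfied: (1,1), (1,2), (1,3), (1,4), (1,5), (1,6), (2,1), (2,2), (2,3), (2,4), (2,5), (2,6), (2,7), (3,1), (3,2), (3,3), (3,4), (3,5), (3,6), (3,7), (4,2), (4,3), (4,4), (4,6), (4,7), (5,1), (5,2), (5,3), (5,4), (5,7), (6,1), (6,2), (6,4), (6,7), (7,1), (7,2), (7,3), (7,4), (7,5), (7,7) — 40 in total.

40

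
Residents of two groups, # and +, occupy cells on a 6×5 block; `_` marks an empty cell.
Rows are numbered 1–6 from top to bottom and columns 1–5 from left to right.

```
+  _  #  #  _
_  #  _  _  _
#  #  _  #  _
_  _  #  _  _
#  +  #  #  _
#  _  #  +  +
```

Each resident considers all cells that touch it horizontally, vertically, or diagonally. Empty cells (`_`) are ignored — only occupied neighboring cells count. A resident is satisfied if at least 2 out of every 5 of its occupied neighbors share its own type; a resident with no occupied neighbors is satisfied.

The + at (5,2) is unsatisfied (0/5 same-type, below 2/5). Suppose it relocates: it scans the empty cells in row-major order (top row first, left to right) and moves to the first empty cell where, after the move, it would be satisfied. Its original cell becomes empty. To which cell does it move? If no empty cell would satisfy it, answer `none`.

Vacating (5,2). Empty cells in order:
  (1,2): 1/3 same-type → still unsatisfied.
  (1,5): 0/1 same-type → still unsatisfied.
  (2,1): 1/4 same-type → still unsatisfied.
  (2,3): 0/5 same-type → still unsatisfied.
  (2,4): 0/3 same-type → still unsatisfied.
  (2,5): 0/2 same-type → still unsatisfied.
  (3,3): 0/4 same-type → still unsatisfied.
  (3,5): 0/1 same-type → still unsatisfied.
  (4,1): 0/3 same-type → still unsatisfied.
  (4,2): 0/5 same-type → still unsatisfied.
  (4,4): 0/4 same-type → still unsatisfied.
  (4,5): 0/2 same-type → still unsatisfied.
  (5,5): 2/3 same-type → satisfied — stop here.

(5,5)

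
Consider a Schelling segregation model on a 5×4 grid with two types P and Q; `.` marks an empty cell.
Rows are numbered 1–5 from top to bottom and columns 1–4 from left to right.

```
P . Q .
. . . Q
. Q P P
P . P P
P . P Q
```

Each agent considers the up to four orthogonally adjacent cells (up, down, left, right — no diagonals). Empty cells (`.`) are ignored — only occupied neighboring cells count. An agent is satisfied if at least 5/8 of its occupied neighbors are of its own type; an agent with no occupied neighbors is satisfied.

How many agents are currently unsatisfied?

4

(1,1)P 0/0 satisfied
(1,3)Q 0/0 satisfied
(2,4)Q 0/1 not
(3,2)Q 0/1 not
(3,3)P 2/3 satisfied
(3,4)P 2/3 satisfied
(4,1)P 1/1 satisfied
(4,3)P 3/3 satisfied
(4,4)P 2/3 satisfied
(5,1)P 1/1 satisfied
(5,3)P 1/2 not
(5,4)Q 0/2 not
Unsatisfied: (2,4), (3,2), (5,3), (5,4) — 4 in total.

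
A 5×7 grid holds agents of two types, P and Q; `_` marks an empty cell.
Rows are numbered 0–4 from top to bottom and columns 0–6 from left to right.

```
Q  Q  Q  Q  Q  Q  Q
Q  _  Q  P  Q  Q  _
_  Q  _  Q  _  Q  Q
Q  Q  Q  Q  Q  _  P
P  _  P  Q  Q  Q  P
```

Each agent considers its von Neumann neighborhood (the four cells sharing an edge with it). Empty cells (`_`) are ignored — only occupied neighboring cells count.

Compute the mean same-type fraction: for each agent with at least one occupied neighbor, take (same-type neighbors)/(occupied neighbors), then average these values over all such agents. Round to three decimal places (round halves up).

0.720

(0,0)Q 2/2
(0,1)Q 2/2
(0,2)Q 3/3
(0,3)Q 2/3
(0,4)Q 3/3
(0,5)Q 3/3
(0,6)Q 1/1
(1,0)Q 1/1
(1,2)Q 1/2
(1,3)P 0/4
(1,4)Q 2/3
(1,5)Q 3/3
(2,1)Q 1/1
(2,3)Q 1/2
(2,5)Q 2/2
(2,6)Q 1/2
(3,0)Q 1/2
(3,1)Q 3/3
(3,2)Q 2/3
(3,3)Q 4/4
(3,4)Q 2/2
(3,6)P 1/2
(4,0)P 0/1
(4,2)P 0/2
(4,3)Q 2/3
(4,4)Q 3/3
(4,5)Q 1/2
(4,6)P 1/2
Sum over 28 agents: 2/2 + 2/2 + 3/3 + 2/3 + 3/3 + 3/3 + 1/1 + 1/1 + 1/2 + 0/4 + 2/3 + 3/3 + 1/1 + 1/2 + 2/2 + 1/2 + 1/2 + 3/3 + 2/3 + 4/4 + 2/2 + 1/2 + 0/1 + 0/2 + 2/3 + 3/3 + 1/2 + 1/2 = 121/6; mean = 121/6 ÷ 28 = 121/168 = 0.720238… → 0.720.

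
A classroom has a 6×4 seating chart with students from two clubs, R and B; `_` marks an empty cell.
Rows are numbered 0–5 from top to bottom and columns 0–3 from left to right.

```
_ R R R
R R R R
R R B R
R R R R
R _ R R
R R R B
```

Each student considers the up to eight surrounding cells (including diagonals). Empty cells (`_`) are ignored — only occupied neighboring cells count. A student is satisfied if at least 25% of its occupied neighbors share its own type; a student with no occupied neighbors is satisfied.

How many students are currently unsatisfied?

Row 0: (0,1)R 4/4 satisfied · (0,2)R 5/5 satisfied · (0,3)R 3/3 satisfied
Row 1: (1,0)R 4/4 satisfied · (1,1)R 6/7 satisfied · (1,2)R 7/8 satisfied · (1,3)R 4/5 satisfied
Row 2: (2,0)R 5/5 satisfied · (2,1)R 7/8 satisfied · (2,2)B 0/8 not · (2,3)R 4/5 satisfied
Row 3: (3,0)R 4/4 satisfied · (3,1)R 6/7 satisfied · (3,2)R 6/7 satisfied · (3,3)R 4/5 satisfied
Row 4: (4,0)R 4/4 satisfied · (4,2)R 6/7 satisfied · (4,3)R 4/5 satisfied
Row 5: (5,0)R 2/2 satisfied · (5,1)R 4/4 satisfied · (5,2)R 3/4 satisfied · (5,3)B 0/3 not
Unsatisfied: (2,2), (5,3) — 2 in total.

2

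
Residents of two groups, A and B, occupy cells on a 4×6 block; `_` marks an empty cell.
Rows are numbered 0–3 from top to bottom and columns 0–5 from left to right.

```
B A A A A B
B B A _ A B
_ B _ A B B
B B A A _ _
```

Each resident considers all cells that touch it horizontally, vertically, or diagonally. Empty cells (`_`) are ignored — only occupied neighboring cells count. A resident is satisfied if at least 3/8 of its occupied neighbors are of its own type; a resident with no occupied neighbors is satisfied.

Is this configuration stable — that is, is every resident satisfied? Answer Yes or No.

Row 0: (0,0)B 2/3 ok · (0,1)A 2/5 ok · (0,2)A 3/4 ok · (0,3)A 4/4 ok · (0,4)A 2/4 ok · (0,5)B 1/3 unhappy
Row 1: (1,0)B 3/4 ok · (1,1)B 3/6 ok · (1,2)A 4/6 ok · (1,4)A 3/7 ok · (1,5)B 3/5 ok
Row 2: (2,1)B 4/6 ok · (2,3)A 4/5 ok · (2,4)B 2/5 ok · (2,5)B 2/3 ok
Row 3: (3,0)B 2/2 ok · (3,1)B 2/3 ok · (3,2)A 2/4 ok · (3,3)A 2/3 ok
For instance (0,5) has only 1/3 same-type neighbors, below 3/8.

No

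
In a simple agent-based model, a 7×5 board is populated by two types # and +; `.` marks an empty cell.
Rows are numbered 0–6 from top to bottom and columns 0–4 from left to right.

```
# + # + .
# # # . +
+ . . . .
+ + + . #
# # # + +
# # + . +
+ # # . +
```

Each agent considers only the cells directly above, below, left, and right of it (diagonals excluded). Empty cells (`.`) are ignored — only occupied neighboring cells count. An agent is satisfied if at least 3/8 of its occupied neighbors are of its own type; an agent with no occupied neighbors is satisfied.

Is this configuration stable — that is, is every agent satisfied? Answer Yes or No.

No

Row 0: (0,0)# 1/2 ✓ · (0,1)+ 0/3 ✗ · (0,2)# 1/3 ✗ · (0,3)+ 0/1 ✗
Row 1: (1,0)# 2/3 ✓ · (1,1)# 2/3 ✓ · (1,2)# 2/2 ✓ · (1,4)+ 0/0 ✓
Row 2: (2,0)+ 1/2 ✓
Row 3: (3,0)+ 2/3 ✓ · (3,1)+ 2/3 ✓ · (3,2)+ 1/2 ✓ · (3,4)# 0/1 ✗
Row 4: (4,0)# 2/3 ✓ · (4,1)# 3/4 ✓ · (4,2)# 1/4 ✗ · (4,3)+ 1/2 ✓ · (4,4)+ 2/3 ✓
Row 5: (5,0)# 2/3 ✓ · (5,1)# 3/4 ✓ · (5,2)+ 0/3 ✗ · (5,4)+ 2/2 ✓
Row 6: (6,0)+ 0/2 ✗ · (6,1)# 2/3 ✓ · (6,2)# 1/2 ✓ · (6,4)+ 1/1 ✓
For instance (0,1) has only 0/3 same-type neighbors, below 3/8.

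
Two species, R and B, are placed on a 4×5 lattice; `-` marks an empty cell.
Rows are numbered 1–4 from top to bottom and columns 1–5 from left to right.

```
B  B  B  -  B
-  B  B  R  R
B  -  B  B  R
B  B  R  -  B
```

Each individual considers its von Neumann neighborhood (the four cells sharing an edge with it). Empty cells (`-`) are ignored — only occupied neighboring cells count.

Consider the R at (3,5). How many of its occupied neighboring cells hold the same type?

Occupied neighbors of (3,5): (2,5)=R, (4,5)=B, (3,4)=B.
Same type (R): 1 of 3.

1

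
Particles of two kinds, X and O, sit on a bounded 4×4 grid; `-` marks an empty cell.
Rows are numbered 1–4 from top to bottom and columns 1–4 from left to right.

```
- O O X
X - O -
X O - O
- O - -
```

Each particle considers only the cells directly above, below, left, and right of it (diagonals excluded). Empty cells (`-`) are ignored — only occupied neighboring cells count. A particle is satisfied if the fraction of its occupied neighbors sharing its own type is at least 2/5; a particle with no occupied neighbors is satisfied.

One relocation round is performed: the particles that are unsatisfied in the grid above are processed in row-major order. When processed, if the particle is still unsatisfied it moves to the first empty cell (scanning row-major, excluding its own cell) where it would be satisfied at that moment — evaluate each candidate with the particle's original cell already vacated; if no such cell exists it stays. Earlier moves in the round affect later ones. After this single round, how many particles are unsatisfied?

Initially unsatisfied (in order): (1,4).
  (1,4) → (1,1).
Resulting grid:
X O O -
X - O -
X O - O
- O - -
All satisfied now.

0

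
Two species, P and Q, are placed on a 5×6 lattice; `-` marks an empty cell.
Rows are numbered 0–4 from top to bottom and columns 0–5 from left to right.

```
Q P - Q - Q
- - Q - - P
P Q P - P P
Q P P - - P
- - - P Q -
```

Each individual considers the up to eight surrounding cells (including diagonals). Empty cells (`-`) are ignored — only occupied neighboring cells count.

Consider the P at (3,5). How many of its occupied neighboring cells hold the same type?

Occupied neighbors of (3,5): (2,4)=P, (2,5)=P, (4,4)=Q.
Same type (P): 2 of 3.

2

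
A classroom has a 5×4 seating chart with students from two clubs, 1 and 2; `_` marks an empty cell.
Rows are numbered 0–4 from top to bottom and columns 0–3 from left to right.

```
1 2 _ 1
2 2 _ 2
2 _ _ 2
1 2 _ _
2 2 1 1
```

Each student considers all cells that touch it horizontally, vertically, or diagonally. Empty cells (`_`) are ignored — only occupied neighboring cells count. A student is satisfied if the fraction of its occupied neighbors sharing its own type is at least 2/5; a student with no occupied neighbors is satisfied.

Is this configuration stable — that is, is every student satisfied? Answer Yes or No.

No

Row 0: (0,0)1 0/3 unhappy · (0,1)2 2/3 ok · (0,3)1 0/1 unhappy
Row 1: (1,0)2 3/4 ok · (1,1)2 3/4 ok · (1,3)2 1/2 ok
Row 2: (2,0)2 3/4 ok · (2,3)2 1/1 ok
Row 3: (3,0)1 0/4 unhappy · (3,1)2 3/5 ok
Row 4: (4,0)2 2/3 ok · (4,1)2 2/4 ok · (4,2)1 1/3 unhappy · (4,3)1 1/1 ok
For instance (0,0) has only 0/3 same-type neighbors, below 2/5.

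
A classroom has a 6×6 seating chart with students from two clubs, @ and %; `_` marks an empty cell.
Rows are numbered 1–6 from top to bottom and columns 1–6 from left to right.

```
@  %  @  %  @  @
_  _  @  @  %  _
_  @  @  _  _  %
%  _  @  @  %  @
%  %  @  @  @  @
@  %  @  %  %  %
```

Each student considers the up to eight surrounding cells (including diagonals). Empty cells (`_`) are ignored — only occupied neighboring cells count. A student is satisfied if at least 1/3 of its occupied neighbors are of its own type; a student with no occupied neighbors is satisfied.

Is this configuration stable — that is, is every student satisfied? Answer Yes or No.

No

(1,1)@ 0/1 ✗
(1,2)% 0/3 ✗
(1,3)@ 2/4 ✓
(1,4)% 1/5 ✗
(1,5)@ 2/4 ✓
(1,6)@ 1/2 ✓
(2,3)@ 4/6 ✓
(2,4)@ 4/6 ✓
(2,5)% 2/5 ✓
(3,2)@ 3/4 ✓
(3,3)@ 5/5 ✓
(3,6)% 2/3 ✓
(4,1)% 2/3 ✓
(4,3)@ 5/6 ✓
(4,4)@ 5/6 ✓
(4,5)% 1/6 ✗
(4,6)@ 2/4 ✓
(5,1)% 3/4 ✓
(5,2)% 3/7 ✓
(5,3)@ 4/7 ✓
(5,4)@ 5/8 ✓
(5,5)@ 4/8 ✓
(5,6)@ 2/5 ✓
(6,1)@ 0/3 ✗
(6,2)% 2/5 ✓
(6,3)@ 2/5 ✓
(6,4)% 1/5 ✗
(6,5)% 2/5 ✓
(6,6)% 1/3 ✓
For instance (1,1) has only 0/1 same-type neighbors, below 1/3.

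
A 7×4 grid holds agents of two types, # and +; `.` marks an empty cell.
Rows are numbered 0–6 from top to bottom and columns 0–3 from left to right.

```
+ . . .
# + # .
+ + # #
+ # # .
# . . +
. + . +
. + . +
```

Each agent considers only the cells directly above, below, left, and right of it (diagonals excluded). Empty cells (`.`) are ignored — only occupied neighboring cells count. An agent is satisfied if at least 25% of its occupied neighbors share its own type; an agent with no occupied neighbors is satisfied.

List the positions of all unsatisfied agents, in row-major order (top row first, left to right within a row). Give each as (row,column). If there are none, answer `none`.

(0,0)+ 0/1 unhappy
(1,0)# 0/3 unhappy
(1,1)+ 1/3 ok
(1,2)# 1/2 ok
(2,0)+ 2/3 ok
(2,1)+ 2/4 ok
(2,2)# 3/4 ok
(2,3)# 1/1 ok
(3,0)+ 1/3 ok
(3,1)# 1/3 ok
(3,2)# 2/2 ok
(4,0)# 0/1 unhappy
(4,3)+ 1/1 ok
(5,1)+ 1/1 ok
(5,3)+ 2/2 ok
(6,1)+ 1/1 ok
(6,3)+ 1/1 ok

(0,0), (1,0), (4,0)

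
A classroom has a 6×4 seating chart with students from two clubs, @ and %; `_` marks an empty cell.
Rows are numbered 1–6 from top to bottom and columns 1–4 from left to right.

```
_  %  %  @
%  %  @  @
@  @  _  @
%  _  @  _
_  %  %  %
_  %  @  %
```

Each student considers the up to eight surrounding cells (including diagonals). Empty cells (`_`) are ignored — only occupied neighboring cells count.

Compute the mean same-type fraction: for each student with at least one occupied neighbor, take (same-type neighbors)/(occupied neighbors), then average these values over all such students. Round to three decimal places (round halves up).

Row 1: (1,2)% 3/4 · (1,3)% 2/5 · (1,4)@ 2/3
Row 2: (2,1)% 2/4 · (2,2)% 3/6 · (2,3)@ 4/7 · (2,4)@ 3/4
Row 3: (3,1)@ 1/4 · (3,2)@ 3/6 · (3,4)@ 3/3
Row 4: (4,1)% 1/3 · (4,3)@ 2/5
Row 5: (5,2)% 3/5 · (5,3)% 4/6 · (5,4)% 2/4
Row 6: (6,2)% 2/3 · (6,3)@ 0/5 · (6,4)% 2/3
Sum over 18 students: 3/4 + 2/5 + 2/3 + 2/4 + 3/6 + 4/7 + 3/4 + 1/4 + 3/6 + 3/3 + 1/3 + 2/5 + 3/5 + 4/6 + 2/4 + 2/3 + 0/5 + 2/3 = 1361/140; mean = 1361/140 ÷ 18 = 1361/2520 = 0.540079… → 0.540.

0.540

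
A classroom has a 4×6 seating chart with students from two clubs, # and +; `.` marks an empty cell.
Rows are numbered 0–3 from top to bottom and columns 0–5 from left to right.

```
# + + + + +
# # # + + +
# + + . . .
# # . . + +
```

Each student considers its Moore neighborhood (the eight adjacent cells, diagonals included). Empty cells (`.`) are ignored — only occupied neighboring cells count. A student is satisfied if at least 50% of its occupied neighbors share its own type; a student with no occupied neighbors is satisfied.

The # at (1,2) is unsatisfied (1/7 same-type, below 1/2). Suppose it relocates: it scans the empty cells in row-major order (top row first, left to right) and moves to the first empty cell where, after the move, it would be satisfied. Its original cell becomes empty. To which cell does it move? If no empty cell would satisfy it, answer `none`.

none

Vacating (1,2). Empty cells in order:
  (2,3): 0/4 same-type → still unsatisfied.
  (2,4): 0/5 same-type → still unsatisfied.
  (2,5): 0/4 same-type → still unsatisfied.
  (3,2): 1/3 same-type → still unsatisfied.
  (3,3): 0/2 same-type → still unsatisfied.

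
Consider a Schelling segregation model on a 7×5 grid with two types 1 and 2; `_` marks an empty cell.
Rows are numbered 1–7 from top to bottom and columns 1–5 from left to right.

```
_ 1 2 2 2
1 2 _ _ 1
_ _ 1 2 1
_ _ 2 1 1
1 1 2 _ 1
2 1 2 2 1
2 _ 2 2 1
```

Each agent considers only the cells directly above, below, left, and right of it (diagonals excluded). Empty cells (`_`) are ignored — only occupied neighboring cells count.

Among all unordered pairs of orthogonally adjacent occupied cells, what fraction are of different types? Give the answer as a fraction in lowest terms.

15/32

Scan each occupied cell's neighbors to the right and below so each pair is counted once.
From row 1: 3 unlike of 5 pairs (running 3/5).
From row 2: 1 unlike of 2 pairs (running 4/7).
From row 3: 4 unlike of 5 pairs (running 8/12).
From row 4: 1 unlike of 4 pairs (running 9/16).
From row 5: 2 unlike of 6 pairs (running 11/22).
From row 6: 3 unlike of 8 pairs (running 14/30).
From row 7: 1 unlike of 2 pairs (running 15/32).
Total adjacent occupied pairs: 32; unlike-type pairs: 15.
15/32 is already in lowest terms.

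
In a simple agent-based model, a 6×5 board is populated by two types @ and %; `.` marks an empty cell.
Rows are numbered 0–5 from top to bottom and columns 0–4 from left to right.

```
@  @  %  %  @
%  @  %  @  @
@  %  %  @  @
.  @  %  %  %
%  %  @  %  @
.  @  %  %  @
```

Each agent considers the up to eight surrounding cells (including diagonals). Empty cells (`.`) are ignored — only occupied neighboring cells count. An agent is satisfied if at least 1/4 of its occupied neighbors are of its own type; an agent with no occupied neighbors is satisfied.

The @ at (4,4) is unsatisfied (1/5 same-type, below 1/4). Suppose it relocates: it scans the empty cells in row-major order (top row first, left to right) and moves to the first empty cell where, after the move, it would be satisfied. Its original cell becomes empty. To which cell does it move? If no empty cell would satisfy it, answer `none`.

Vacating (4,4). Empty cells in order:
  (3,0): 2/5 same-type → satisfied — stop here.

(3,0)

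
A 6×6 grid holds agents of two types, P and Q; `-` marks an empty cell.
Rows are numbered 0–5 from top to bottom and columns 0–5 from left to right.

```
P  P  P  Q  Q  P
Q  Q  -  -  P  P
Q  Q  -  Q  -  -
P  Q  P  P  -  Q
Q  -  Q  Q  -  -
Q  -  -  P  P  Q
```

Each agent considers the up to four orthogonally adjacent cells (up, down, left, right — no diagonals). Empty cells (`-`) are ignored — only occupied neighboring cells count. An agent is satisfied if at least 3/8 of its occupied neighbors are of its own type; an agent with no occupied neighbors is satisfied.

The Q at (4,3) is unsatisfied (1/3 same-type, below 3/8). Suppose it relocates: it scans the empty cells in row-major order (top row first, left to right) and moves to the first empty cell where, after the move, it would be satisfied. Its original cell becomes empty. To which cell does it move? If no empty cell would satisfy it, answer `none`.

(1,2)

Vacating (4,3). Empty cells in order:
  (1,2): 1/2 same-type → satisfied — stop here.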